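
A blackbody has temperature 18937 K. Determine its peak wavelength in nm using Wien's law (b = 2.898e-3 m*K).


lam_max = b / T = 2.898e-3 / 18937 = 1.530e-07 m = 153.0337 nm

153.0337 nm


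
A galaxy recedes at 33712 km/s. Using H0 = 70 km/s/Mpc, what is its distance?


d = v / H0 = 33712 / 70 = 481.6

481.6 Mpc


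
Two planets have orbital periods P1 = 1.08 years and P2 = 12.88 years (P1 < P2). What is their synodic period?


1/P_syn = |1/P1 - 1/P2| = |1/1.08 - 1/12.88| => P_syn = 1.1788

1.1788 years


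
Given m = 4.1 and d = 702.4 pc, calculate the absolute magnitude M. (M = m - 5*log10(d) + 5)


M = m - 5*log10(d) + 5 = 4.1 - 5*log10(702.4) + 5 = -5.1329

-5.1329


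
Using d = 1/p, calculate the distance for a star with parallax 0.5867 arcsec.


d = 1/p = 1/0.5867 = 1.7044

1.7044 pc


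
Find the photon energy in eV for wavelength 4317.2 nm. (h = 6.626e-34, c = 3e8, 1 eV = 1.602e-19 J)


E = hc/lambda = 6.626e-34 * 3e8 / 4.317e-06 = 4.604e-20 J = 0.2874 eV

0.2874 eV


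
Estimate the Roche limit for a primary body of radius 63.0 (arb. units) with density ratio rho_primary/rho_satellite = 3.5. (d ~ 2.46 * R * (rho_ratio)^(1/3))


d_Roche = 2.46 * 63.0 * 3.5^(1/3) = 235.3053

235.3053


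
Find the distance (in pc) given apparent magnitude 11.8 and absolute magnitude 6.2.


d = 10^((m - M + 5)/5) = 10^((11.8 - 6.2 + 5)/5) = 131.8257

131.8257 pc


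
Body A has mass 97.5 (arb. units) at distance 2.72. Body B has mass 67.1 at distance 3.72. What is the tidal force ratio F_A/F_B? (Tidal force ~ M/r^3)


Ratio = (M1/r1^3) / (M2/r2^3) = (97.5/2.72^3) / (67.1/3.72^3) = 3.7171

3.7171


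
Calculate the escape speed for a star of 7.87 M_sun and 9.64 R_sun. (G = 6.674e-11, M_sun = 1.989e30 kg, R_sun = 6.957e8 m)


M = 7.87 * 1.989e30 kg = 1.565343e+31 kg; R = 9.64 * 6.957e8 m = 6.706548e+09 m. v_esc = sqrt(2GM/R) = sqrt(2 * 6.674e-11 * 1.565343e+31 / 6.706548e+09) = 558165.9482

558165.9482 m/s


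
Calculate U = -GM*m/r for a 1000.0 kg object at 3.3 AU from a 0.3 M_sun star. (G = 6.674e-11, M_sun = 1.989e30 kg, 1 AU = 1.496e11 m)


M = 0.3 * 1.989e30 kg = 5.967e+29 kg; r = 3.3 AU * 1.496e11 m/AU = 4.9368e+11 m. U = -GM*m/r = -(6.674e-11 * 5.967e+29 * 1000.0) / 4.9368e+11 = -8.067e+10

-8.067e+10 J


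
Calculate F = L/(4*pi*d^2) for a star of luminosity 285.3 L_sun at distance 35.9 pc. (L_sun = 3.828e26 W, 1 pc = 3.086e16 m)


F = L / (4*pi*d^2) = 1.092e+29 / (4*pi*(1.108e+18)^2) = 7.081e-09

7.081e-09 W/m^2


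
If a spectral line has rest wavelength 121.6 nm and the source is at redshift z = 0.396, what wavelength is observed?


lam_obs = lam_emit * (1 + z) = 121.6 * (1 + 0.396) = 169.7536

169.7536 nm


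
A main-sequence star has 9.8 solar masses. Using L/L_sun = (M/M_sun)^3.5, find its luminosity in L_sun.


L/L_sun = (M/M_sun)^3.5 = 9.8^3.5 = 2946.397

2946.397 L_sun


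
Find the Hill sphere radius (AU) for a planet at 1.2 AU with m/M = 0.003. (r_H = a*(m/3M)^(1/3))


r_H = a * (m/3M)^(1/3) = 1.2 * (0.003/3)^(1/3) = 0.12

0.12 AU


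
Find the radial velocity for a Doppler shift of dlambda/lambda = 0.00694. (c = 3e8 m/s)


v = (dlambda/lambda) * c = 0.00694 * 3e8 = 2.082e+06

2.082e+06 m/s


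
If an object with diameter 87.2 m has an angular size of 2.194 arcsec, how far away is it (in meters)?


D = size / theta_rad, theta_rad = 2.194 * pi/(180*3600) = 1.064e-05, D = 8.198e+06

8.198e+06 m


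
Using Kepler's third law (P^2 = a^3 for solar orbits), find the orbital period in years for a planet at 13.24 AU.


P = a^(3/2) = 13.24^1.5 = 48.1761

48.1761 years


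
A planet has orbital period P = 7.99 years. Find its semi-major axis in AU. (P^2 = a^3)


a = P^(2/3) = 7.99^(2/3) = 3.9967

3.9967 AU


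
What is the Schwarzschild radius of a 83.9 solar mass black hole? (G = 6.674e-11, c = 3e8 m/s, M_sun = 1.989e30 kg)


M = 83.9 * 1.989e30 kg = 1.668771e+32 kg. rs = 2GM/c^2 = 2 * 6.674e-11 * 1.668771e+32 / (3e8)^2 = 247497.2812

247497.2812 m


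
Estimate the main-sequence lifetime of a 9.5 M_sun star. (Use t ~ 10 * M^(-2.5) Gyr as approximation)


t = 10 * M^(-2.5) = 10 * 9.5^(-2.5) = 0.0359

0.0359 Gyr


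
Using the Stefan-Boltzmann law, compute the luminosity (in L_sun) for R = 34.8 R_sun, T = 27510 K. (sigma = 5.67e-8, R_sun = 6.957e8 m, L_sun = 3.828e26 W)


R = 34.8 * 6.957e8 m = 2.421036e+10 m. L = 4*pi*R^2*sigma*T^4 = 4*pi*(2.421036e+10)^2 * 5.67e-8 * 27510^4 = 2.391981294e+32 W. L/L_sun = 2.391981294e+32 / 3.828e26 = 624864.497

624864.497 L_sun


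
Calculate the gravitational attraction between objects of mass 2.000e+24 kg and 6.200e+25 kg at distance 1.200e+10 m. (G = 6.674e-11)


F = G*m1*m2/r^2 = 6.674e-11 * 2.000e+24 * 6.200e+25 / (1.200e+10)^2 = 6.674e-11 * 1.240e+50 / 1.440e+20 = 5.747e+19

5.747e+19 N


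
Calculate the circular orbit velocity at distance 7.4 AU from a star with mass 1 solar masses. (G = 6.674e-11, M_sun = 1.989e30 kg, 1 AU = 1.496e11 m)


v = sqrt(GM/r) = sqrt(6.674e-11 * 1.989e+30 / 1.107e+12) = 10950.3711

10950.3711 m/s


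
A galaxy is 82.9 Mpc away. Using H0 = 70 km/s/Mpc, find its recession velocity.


v = H0 * d = 70 * 82.9 = 5803.0

5803.0 km/s


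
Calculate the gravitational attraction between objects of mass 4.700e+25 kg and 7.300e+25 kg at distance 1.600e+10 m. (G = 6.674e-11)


F = G*m1*m2/r^2 = 6.674e-11 * 4.700e+25 * 7.300e+25 / (1.600e+10)^2 = 6.674e-11 * 3.431e+51 / 2.560e+20 = 8.945e+20

8.945e+20 N


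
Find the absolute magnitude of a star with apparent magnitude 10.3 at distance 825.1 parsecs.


M = m - 5*log10(d) + 5 = 10.3 - 5*log10(825.1) + 5 = 0.7175

0.7175


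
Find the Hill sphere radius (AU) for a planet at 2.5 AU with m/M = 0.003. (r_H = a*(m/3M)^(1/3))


r_H = a * (m/3M)^(1/3) = 2.5 * (0.003/3)^(1/3) = 0.25

0.25 AU


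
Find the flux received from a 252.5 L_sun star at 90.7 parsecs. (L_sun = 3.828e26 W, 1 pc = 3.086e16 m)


F = L / (4*pi*d^2) = 9.666e+28 / (4*pi*(2.799e+18)^2) = 9.818e-10

9.818e-10 W/m^2


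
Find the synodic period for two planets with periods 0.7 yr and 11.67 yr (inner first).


1/P_syn = |1/P1 - 1/P2| = |1/0.7 - 1/11.67| => P_syn = 0.7447

0.7447 years


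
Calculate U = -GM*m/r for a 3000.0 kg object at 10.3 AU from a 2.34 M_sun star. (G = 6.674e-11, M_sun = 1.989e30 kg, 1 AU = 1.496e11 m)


M = 2.34 * 1.989e30 kg = 4.65426e+30 kg; r = 10.3 AU * 1.496e11 m/AU = 1.54088e+12 m. U = -GM*m/r = -(6.674e-11 * 4.65426e+30 * 3000.0) / 1.54088e+12 = -6.048e+11

-6.048e+11 J


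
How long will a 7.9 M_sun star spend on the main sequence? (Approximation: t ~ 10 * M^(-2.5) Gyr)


t = 10 * M^(-2.5) = 10 * 7.9^(-2.5) = 0.057

0.057 Gyr


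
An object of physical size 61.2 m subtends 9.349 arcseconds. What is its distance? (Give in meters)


D = size / theta_rad, theta_rad = 9.349 * pi/(180*3600) = 4.533e-05, D = 1.350e+06

1.350e+06 m


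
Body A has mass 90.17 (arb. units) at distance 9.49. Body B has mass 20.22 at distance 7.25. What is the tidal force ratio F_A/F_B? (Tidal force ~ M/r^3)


Ratio = (M1/r1^3) / (M2/r2^3) = (90.17/9.49^3) / (20.22/7.25^3) = 1.9884

1.9884


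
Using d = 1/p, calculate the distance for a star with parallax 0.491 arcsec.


d = 1/p = 1/0.491 = 2.0367

2.0367 pc


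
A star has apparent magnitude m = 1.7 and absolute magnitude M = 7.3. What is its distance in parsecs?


d = 10^((m - M + 5)/5) = 10^((1.7 - 7.3 + 5)/5) = 0.7586

0.7586 pc


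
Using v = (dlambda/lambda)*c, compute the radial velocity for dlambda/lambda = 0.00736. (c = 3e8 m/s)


v = (dlambda/lambda) * c = 0.00736 * 3e8 = 2.208e+06

2.208e+06 m/s


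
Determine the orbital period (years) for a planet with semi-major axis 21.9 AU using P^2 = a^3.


P = a^(3/2) = 21.9^1.5 = 102.4864

102.4864 years


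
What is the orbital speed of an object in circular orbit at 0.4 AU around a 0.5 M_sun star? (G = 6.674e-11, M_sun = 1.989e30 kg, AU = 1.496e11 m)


v = sqrt(GM/r) = sqrt(6.674e-11 * 9.945e+29 / 5.984e+10) = 33304.2534

33304.2534 m/s


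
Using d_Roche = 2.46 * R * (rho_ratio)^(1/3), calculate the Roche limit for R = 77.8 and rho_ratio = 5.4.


d_Roche = 2.46 * 77.8 * 5.4^(1/3) = 335.7731

335.7731


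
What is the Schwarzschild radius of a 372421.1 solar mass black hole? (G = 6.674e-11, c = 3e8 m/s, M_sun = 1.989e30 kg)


M = 372421.1 * 1.989e30 kg = 7.407455679e+35 kg. rs = 2GM/c^2 = 2 * 6.674e-11 * 7.407455679e+35 / (3e8)^2 = 1.099e+09

1.099e+09 m


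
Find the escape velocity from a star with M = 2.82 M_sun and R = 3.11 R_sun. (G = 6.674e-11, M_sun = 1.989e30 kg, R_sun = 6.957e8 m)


M = 2.82 * 1.989e30 kg = 5.60898e+30 kg; R = 3.11 * 6.957e8 m = 2.163627e+09 m. v_esc = sqrt(2GM/R) = sqrt(2 * 6.674e-11 * 5.60898e+30 / 2.163627e+09) = 588245.8182

588245.8182 m/s


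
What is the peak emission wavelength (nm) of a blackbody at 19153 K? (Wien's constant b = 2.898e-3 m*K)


lam_max = b / T = 2.898e-3 / 19153 = 1.513e-07 m = 151.3079 nm

151.3079 nm


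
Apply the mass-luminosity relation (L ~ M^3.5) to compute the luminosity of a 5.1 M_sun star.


L/L_sun = (M/M_sun)^3.5 = 5.1^3.5 = 299.5681

299.5681 L_sun


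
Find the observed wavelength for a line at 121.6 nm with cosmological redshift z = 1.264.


lam_obs = lam_emit * (1 + z) = 121.6 * (1 + 1.264) = 275.3024

275.3024 nm


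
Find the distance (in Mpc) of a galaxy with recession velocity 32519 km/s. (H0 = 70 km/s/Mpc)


d = v / H0 = 32519 / 70 = 464.5571

464.5571 Mpc


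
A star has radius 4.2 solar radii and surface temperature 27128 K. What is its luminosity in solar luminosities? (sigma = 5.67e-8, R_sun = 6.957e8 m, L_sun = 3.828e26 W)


R = 4.2 * 6.957e8 m = 2.92194e+09 m. L = 4*pi*R^2*sigma*T^4 = 4*pi*(2.92194e+09)^2 * 5.67e-8 * 27128^4 = 3.294629764e+30 W. L/L_sun = 3.294629764e+30 / 3.828e26 = 8606.6608

8606.6608 L_sun


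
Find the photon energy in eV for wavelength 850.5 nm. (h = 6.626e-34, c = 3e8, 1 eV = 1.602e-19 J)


E = hc/lambda = 6.626e-34 * 3e8 / 8.505e-07 = 2.337e-19 J = 1.4589 eV

1.4589 eV


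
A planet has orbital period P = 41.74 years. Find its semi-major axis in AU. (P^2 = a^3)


a = P^(2/3) = 41.74^(2/3) = 12.0328

12.0328 AU


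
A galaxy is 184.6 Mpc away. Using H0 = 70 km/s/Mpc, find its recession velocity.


v = H0 * d = 70 * 184.6 = 12922.0

12922.0 km/s


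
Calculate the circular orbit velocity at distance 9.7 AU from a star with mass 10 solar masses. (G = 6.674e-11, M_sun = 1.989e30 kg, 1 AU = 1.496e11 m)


v = sqrt(GM/r) = sqrt(6.674e-11 * 1.989e+31 / 1.451e+12) = 30245.3649

30245.3649 m/s


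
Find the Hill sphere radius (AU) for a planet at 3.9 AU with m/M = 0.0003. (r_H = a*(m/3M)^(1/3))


r_H = a * (m/3M)^(1/3) = 3.9 * (0.0003/3)^(1/3) = 0.181

0.181 AU


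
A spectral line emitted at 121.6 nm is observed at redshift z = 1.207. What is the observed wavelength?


lam_obs = lam_emit * (1 + z) = 121.6 * (1 + 1.207) = 268.3712

268.3712 nm


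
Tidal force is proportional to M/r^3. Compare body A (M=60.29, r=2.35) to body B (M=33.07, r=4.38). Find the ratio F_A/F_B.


Ratio = (M1/r1^3) / (M2/r2^3) = (60.29/2.35^3) / (33.07/4.38^3) = 11.804

11.804


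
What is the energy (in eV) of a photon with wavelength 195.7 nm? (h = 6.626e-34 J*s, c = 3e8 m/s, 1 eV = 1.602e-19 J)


E = hc/lambda = 6.626e-34 * 3e8 / 1.957e-07 = 1.016e-18 J = 6.3404 eV

6.3404 eV


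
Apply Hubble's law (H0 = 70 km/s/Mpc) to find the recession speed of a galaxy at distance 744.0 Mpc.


v = H0 * d = 70 * 744.0 = 52080.0

52080.0 km/s


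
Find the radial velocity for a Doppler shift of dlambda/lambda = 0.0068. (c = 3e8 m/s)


v = (dlambda/lambda) * c = 0.0068 * 3e8 = 2.040e+06

2.040e+06 m/s


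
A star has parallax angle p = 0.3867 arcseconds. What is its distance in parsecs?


d = 1/p = 1/0.3867 = 2.586

2.586 pc


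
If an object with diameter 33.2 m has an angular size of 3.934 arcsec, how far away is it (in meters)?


D = size / theta_rad, theta_rad = 3.934 * pi/(180*3600) = 1.907e-05, D = 1.741e+06

1.741e+06 m


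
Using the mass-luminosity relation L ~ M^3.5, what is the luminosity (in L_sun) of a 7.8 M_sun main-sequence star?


L/L_sun = (M/M_sun)^3.5 = 7.8^3.5 = 1325.3516

1325.3516 L_sun


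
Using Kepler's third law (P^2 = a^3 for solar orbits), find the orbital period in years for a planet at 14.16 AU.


P = a^(3/2) = 14.16^1.5 = 53.2838

53.2838 years


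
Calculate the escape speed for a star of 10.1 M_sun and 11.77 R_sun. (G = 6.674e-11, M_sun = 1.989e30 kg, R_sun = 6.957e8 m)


M = 10.1 * 1.989e30 kg = 2.00889e+31 kg; R = 11.77 * 6.957e8 m = 8.188389e+09 m. v_esc = sqrt(2GM/R) = sqrt(2 * 6.674e-11 * 2.00889e+31 / 8.188389e+09) = 572251.5061

572251.5061 m/s


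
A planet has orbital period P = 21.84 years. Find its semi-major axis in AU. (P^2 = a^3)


a = P^(2/3) = 21.84^(2/3) = 7.8133

7.8133 AU


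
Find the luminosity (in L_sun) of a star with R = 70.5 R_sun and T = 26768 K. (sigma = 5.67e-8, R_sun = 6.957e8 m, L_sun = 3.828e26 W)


R = 70.5 * 6.957e8 m = 4.904685e+10 m. L = 4*pi*R^2*sigma*T^4 = 4*pi*(4.904685e+10)^2 * 5.67e-8 * 26768^4 = 8.799922717e+32 W. L/L_sun = 8.799922717e+32 / 3.828e26 = 2.299e+06

2.299e+06 L_sun


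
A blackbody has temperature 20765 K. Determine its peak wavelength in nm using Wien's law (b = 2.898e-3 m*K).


lam_max = b / T = 2.898e-3 / 20765 = 1.396e-07 m = 139.5618 nm

139.5618 nm


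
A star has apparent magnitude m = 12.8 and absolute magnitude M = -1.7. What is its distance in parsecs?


d = 10^((m - M + 5)/5) = 10^((12.8 - -1.7 + 5)/5) = 7943.2823

7943.2823 pc


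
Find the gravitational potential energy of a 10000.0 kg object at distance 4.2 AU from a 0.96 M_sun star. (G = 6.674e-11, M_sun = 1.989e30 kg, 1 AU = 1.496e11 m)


M = 0.96 * 1.989e30 kg = 1.90944e+30 kg; r = 4.2 AU * 1.496e11 m/AU = 6.2832e+11 m. U = -GM*m/r = -(6.674e-11 * 1.90944e+30 * 10000.0) / 6.2832e+11 = -2.028e+12

-2.028e+12 J


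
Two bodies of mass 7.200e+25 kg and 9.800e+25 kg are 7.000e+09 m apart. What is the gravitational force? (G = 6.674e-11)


F = G*m1*m2/r^2 = 6.674e-11 * 7.200e+25 * 9.800e+25 / (7.000e+09)^2 = 6.674e-11 * 7.056e+51 / 4.900e+19 = 9.611e+21

9.611e+21 N


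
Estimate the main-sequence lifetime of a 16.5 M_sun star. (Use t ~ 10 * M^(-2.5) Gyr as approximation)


t = 10 * M^(-2.5) = 10 * 16.5^(-2.5) = 0.009

0.009 Gyr


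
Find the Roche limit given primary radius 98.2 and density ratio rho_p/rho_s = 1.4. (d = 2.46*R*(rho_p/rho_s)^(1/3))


d_Roche = 2.46 * 98.2 * 1.4^(1/3) = 270.2439

270.2439


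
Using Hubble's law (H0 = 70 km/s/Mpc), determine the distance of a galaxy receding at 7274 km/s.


d = v / H0 = 7274 / 70 = 103.9143

103.9143 Mpc


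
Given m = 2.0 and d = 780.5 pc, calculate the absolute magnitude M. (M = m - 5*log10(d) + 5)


M = m - 5*log10(d) + 5 = 2.0 - 5*log10(780.5) + 5 = -7.4619

-7.4619


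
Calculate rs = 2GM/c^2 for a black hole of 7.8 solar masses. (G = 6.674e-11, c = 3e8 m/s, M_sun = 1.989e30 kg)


M = 7.8 * 1.989e30 kg = 1.55142e+31 kg. rs = 2GM/c^2 = 2 * 6.674e-11 * 1.55142e+31 / (3e8)^2 = 23009.2824

23009.2824 m


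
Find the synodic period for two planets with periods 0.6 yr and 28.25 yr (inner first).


1/P_syn = |1/P1 - 1/P2| = |1/0.6 - 1/28.25| => P_syn = 0.613

0.613 years


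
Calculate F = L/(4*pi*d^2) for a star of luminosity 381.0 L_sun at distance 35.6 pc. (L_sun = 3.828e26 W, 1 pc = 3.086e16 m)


F = L / (4*pi*d^2) = 1.458e+29 / (4*pi*(1.099e+18)^2) = 9.616e-09

9.616e-09 W/m^2


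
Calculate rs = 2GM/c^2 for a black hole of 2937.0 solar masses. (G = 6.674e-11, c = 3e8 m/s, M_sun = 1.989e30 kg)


M = 2937.0 * 1.989e30 kg = 5.841693e+33 kg. rs = 2GM/c^2 = 2 * 6.674e-11 * 5.841693e+33 / (3e8)^2 = 8.664e+06

8.664e+06 m


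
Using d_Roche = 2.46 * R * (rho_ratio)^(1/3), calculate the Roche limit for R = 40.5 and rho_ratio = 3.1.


d_Roche = 2.46 * 40.5 * 3.1^(1/3) = 145.2705

145.2705


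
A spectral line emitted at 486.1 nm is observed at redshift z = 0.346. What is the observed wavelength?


lam_obs = lam_emit * (1 + z) = 486.1 * (1 + 0.346) = 654.2906

654.2906 nm


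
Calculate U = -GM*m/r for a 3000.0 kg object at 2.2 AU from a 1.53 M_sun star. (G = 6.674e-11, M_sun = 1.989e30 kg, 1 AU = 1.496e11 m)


M = 1.53 * 1.989e30 kg = 3.04317e+30 kg; r = 2.2 AU * 1.496e11 m/AU = 3.2912e+11 m. U = -GM*m/r = -(6.674e-11 * 3.04317e+30 * 3000.0) / 3.2912e+11 = -1.851e+12

-1.851e+12 J


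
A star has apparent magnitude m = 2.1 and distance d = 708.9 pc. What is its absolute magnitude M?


M = m - 5*log10(d) + 5 = 2.1 - 5*log10(708.9) + 5 = -7.1529

-7.1529


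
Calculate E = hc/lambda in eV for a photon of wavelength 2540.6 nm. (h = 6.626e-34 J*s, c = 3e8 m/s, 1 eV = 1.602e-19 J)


E = hc/lambda = 6.626e-34 * 3e8 / 2.541e-06 = 7.824e-20 J = 0.4884 eV

0.4884 eV


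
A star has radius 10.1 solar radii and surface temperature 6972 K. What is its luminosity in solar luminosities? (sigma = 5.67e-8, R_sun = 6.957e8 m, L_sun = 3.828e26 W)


R = 10.1 * 6.957e8 m = 7.02657e+09 m. L = 4*pi*R^2*sigma*T^4 = 4*pi*(7.02657e+09)^2 * 5.67e-8 * 6972^4 = 8.31206998e+28 W. L/L_sun = 8.31206998e+28 / 3.828e26 = 217.1387

217.1387 L_sun


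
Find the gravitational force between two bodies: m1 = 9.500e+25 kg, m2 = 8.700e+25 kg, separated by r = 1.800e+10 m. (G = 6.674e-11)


F = G*m1*m2/r^2 = 6.674e-11 * 9.500e+25 * 8.700e+25 / (1.800e+10)^2 = 6.674e-11 * 8.265e+51 / 3.240e+20 = 1.702e+21

1.702e+21 N


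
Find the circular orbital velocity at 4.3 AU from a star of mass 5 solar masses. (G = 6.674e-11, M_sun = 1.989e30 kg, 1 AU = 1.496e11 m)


v = sqrt(GM/r) = sqrt(6.674e-11 * 9.945e+30 / 6.433e+11) = 32121.4743

32121.4743 m/s


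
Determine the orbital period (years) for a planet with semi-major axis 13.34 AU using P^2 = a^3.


P = a^(3/2) = 13.34^1.5 = 48.723

48.723 years


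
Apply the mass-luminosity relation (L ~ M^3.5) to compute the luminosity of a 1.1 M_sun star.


L/L_sun = (M/M_sun)^3.5 = 1.1^3.5 = 1.396

1.396 L_sun


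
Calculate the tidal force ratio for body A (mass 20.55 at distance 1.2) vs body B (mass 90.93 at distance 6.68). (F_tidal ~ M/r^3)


Ratio = (M1/r1^3) / (M2/r2^3) = (20.55/1.2^3) / (90.93/6.68^3) = 38.9843

38.9843


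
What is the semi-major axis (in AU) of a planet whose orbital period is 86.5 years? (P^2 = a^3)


a = P^(2/3) = 86.5^(2/3) = 19.5589

19.5589 AU


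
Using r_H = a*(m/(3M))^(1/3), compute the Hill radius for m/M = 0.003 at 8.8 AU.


r_H = a * (m/3M)^(1/3) = 8.8 * (0.003/3)^(1/3) = 0.88

0.88 AU


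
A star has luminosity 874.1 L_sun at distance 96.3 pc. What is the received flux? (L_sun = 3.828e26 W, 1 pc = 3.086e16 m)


F = L / (4*pi*d^2) = 3.346e+29 / (4*pi*(2.972e+18)^2) = 3.015e-09

3.015e-09 W/m^2


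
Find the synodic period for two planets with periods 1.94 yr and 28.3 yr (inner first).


1/P_syn = |1/P1 - 1/P2| = |1/1.94 - 1/28.3| => P_syn = 2.0828

2.0828 years


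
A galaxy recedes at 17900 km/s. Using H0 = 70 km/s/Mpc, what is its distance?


d = v / H0 = 17900 / 70 = 255.7143

255.7143 Mpc


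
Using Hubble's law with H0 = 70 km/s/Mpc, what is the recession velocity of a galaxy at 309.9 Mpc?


v = H0 * d = 70 * 309.9 = 21693.0

21693.0 km/s


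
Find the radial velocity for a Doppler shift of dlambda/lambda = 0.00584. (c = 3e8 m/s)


v = (dlambda/lambda) * c = 0.00584 * 3e8 = 1.752e+06

1.752e+06 m/s


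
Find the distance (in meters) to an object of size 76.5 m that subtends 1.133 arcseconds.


D = size / theta_rad, theta_rad = 1.133 * pi/(180*3600) = 5.493e-06, D = 1.393e+07

1.393e+07 m


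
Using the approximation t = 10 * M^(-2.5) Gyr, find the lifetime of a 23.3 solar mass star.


t = 10 * M^(-2.5) = 10 * 23.3^(-2.5) = 0.0038

0.0038 Gyr


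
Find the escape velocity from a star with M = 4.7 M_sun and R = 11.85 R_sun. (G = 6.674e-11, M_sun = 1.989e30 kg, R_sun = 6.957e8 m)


M = 4.7 * 1.989e30 kg = 9.3483e+30 kg; R = 11.85 * 6.957e8 m = 8.244045e+09 m. v_esc = sqrt(2GM/R) = sqrt(2 * 6.674e-11 * 9.3483e+30 / 8.244045e+09) = 389048.9456

389048.9456 m/s


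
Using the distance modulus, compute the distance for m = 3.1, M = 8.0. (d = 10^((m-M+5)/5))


d = 10^((m - M + 5)/5) = 10^((3.1 - 8.0 + 5)/5) = 1.0471

1.0471 pc


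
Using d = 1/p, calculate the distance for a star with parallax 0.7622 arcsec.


d = 1/p = 1/0.7622 = 1.312

1.312 pc


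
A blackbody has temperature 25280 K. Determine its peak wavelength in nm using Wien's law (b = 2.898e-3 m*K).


lam_max = b / T = 2.898e-3 / 25280 = 1.146e-07 m = 114.6361 nm

114.6361 nm


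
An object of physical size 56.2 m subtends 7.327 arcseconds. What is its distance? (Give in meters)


D = size / theta_rad, theta_rad = 7.327 * pi/(180*3600) = 3.552e-05, D = 1.582e+06

1.582e+06 m


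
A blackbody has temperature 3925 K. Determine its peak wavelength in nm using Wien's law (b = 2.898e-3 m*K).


lam_max = b / T = 2.898e-3 / 3925 = 7.383e-07 m = 738.3439 nm

738.3439 nm


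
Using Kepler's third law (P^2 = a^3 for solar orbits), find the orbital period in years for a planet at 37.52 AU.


P = a^(3/2) = 37.52^1.5 = 229.8234

229.8234 years


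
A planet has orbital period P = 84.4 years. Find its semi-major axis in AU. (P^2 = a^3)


a = P^(2/3) = 84.4^(2/3) = 19.241

19.241 AU


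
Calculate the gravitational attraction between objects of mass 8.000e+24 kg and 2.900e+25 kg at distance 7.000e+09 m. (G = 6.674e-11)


F = G*m1*m2/r^2 = 6.674e-11 * 8.000e+24 * 2.900e+25 / (7.000e+09)^2 = 6.674e-11 * 2.320e+50 / 4.900e+19 = 3.160e+20

3.160e+20 N


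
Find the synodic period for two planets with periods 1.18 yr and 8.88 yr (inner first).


1/P_syn = |1/P1 - 1/P2| = |1/1.18 - 1/8.88| => P_syn = 1.3608

1.3608 years


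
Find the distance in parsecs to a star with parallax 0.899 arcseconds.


d = 1/p = 1/0.899 = 1.1123

1.1123 pc


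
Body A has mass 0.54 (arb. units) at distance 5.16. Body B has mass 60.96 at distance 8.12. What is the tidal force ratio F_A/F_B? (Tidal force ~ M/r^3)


Ratio = (M1/r1^3) / (M2/r2^3) = (0.54/5.16^3) / (60.96/8.12^3) = 0.0345

0.0345


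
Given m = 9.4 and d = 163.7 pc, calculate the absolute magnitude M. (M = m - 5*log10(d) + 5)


M = m - 5*log10(d) + 5 = 9.4 - 5*log10(163.7) + 5 = 3.3298

3.3298


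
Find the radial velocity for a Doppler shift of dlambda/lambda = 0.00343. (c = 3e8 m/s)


v = (dlambda/lambda) * c = 0.00343 * 3e8 = 1.029e+06

1.029e+06 m/s


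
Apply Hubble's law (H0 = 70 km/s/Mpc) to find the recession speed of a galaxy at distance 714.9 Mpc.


v = H0 * d = 70 * 714.9 = 50043.0

50043.0 km/s


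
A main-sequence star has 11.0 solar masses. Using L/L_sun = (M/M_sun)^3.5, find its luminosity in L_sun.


L/L_sun = (M/M_sun)^3.5 = 11.0^3.5 = 4414.4276

4414.4276 L_sun


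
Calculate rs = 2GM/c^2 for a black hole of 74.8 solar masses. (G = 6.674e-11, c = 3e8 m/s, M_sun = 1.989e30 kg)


M = 74.8 * 1.989e30 kg = 1.487772e+32 kg. rs = 2GM/c^2 = 2 * 6.674e-11 * 1.487772e+32 / (3e8)^2 = 220653.1184

220653.1184 m


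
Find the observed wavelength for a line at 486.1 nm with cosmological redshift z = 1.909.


lam_obs = lam_emit * (1 + z) = 486.1 * (1 + 1.909) = 1414.0649

1414.0649 nm


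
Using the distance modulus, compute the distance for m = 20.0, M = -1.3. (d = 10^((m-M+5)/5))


d = 10^((m - M + 5)/5) = 10^((20.0 - -1.3 + 5)/5) = 181970.0859

181970.0859 pc


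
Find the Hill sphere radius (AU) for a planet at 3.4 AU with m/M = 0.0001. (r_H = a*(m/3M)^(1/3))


r_H = a * (m/3M)^(1/3) = 3.4 * (0.0001/3)^(1/3) = 0.1094

0.1094 AU


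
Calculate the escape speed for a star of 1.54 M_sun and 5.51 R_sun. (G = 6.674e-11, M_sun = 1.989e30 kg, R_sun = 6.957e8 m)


M = 1.54 * 1.989e30 kg = 3.06306e+30 kg; R = 5.51 * 6.957e8 m = 3.833307e+09 m. v_esc = sqrt(2GM/R) = sqrt(2 * 6.674e-11 * 3.06306e+30 / 3.833307e+09) = 326587.1177

326587.1177 m/s


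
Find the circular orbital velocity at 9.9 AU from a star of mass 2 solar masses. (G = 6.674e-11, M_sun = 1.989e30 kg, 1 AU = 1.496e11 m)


v = sqrt(GM/r) = sqrt(6.674e-11 * 3.978e+30 / 1.481e+12) = 13388.8136

13388.8136 m/s


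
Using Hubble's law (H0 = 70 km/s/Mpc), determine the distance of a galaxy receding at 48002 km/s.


d = v / H0 = 48002 / 70 = 685.7429

685.7429 Mpc


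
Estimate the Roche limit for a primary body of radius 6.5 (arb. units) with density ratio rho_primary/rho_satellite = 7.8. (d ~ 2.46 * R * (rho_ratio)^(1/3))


d_Roche = 2.46 * 6.5 * 7.8^(1/3) = 31.7112

31.7112


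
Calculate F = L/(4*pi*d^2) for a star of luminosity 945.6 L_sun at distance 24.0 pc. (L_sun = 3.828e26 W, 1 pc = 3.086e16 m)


F = L / (4*pi*d^2) = 3.620e+29 / (4*pi*(7.406e+17)^2) = 5.251e-08

5.251e-08 W/m^2


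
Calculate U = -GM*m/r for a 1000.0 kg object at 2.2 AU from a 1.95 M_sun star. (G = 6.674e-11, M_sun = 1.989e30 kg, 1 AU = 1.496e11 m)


M = 1.95 * 1.989e30 kg = 3.87855e+30 kg; r = 2.2 AU * 1.496e11 m/AU = 3.2912e+11 m. U = -GM*m/r = -(6.674e-11 * 3.87855e+30 * 1000.0) / 3.2912e+11 = -7.865e+11

-7.865e+11 J


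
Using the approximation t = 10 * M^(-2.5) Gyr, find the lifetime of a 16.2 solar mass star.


t = 10 * M^(-2.5) = 10 * 16.2^(-2.5) = 0.0095

0.0095 Gyr


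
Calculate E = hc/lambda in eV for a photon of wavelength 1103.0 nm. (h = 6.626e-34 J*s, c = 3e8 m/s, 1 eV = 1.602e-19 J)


E = hc/lambda = 6.626e-34 * 3e8 / 1.103e-06 = 1.802e-19 J = 1.125 eV

1.125 eV


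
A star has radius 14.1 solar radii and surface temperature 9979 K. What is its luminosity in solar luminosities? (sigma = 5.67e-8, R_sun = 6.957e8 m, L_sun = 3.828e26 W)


R = 14.1 * 6.957e8 m = 9.80937e+09 m. L = 4*pi*R^2*sigma*T^4 = 4*pi*(9.80937e+09)^2 * 5.67e-8 * 9979^4 = 6.79865879e+29 W. L/L_sun = 6.79865879e+29 / 3.828e26 = 1776.0342

1776.0342 L_sun


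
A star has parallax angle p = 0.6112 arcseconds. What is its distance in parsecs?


d = 1/p = 1/0.6112 = 1.6361

1.6361 pc


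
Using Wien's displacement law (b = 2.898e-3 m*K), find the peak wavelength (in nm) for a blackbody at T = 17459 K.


lam_max = b / T = 2.898e-3 / 17459 = 1.660e-07 m = 165.9889 nm

165.9889 nm


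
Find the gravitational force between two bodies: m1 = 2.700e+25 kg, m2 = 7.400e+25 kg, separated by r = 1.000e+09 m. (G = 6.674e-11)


F = G*m1*m2/r^2 = 6.674e-11 * 2.700e+25 * 7.400e+25 / (1.000e+09)^2 = 6.674e-11 * 1.998e+51 / 1.000e+18 = 1.333e+23

1.333e+23 N


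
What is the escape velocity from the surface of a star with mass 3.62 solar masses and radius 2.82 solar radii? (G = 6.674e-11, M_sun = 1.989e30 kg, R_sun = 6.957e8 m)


M = 3.62 * 1.989e30 kg = 7.20018e+30 kg; R = 2.82 * 6.957e8 m = 1.961874e+09 m. v_esc = sqrt(2GM/R) = sqrt(2 * 6.674e-11 * 7.20018e+30 / 1.961874e+09) = 699913.2577

699913.2577 m/s


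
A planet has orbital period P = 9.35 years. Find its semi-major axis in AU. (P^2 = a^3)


a = P^(2/3) = 9.35^(2/3) = 4.4382

4.4382 AU


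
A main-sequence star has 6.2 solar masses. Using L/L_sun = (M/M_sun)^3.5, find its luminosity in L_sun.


L/L_sun = (M/M_sun)^3.5 = 6.2^3.5 = 593.4319

593.4319 L_sun


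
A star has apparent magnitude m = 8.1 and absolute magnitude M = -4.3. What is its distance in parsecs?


d = 10^((m - M + 5)/5) = 10^((8.1 - -4.3 + 5)/5) = 3019.9517

3019.9517 pc


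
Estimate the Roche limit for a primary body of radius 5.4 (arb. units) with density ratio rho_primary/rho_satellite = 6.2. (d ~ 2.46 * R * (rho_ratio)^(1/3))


d_Roche = 2.46 * 5.4 * 6.2^(1/3) = 24.4039

24.4039


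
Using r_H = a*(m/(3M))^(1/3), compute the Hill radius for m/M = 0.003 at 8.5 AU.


r_H = a * (m/3M)^(1/3) = 8.5 * (0.003/3)^(1/3) = 0.85

0.85 AU


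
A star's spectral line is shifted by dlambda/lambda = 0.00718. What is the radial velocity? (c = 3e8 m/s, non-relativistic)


v = (dlambda/lambda) * c = 0.00718 * 3e8 = 2.154e+06

2.154e+06 m/s


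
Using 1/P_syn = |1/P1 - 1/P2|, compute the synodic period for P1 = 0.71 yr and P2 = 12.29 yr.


1/P_syn = |1/P1 - 1/P2| = |1/0.71 - 1/12.29| => P_syn = 0.7535

0.7535 years


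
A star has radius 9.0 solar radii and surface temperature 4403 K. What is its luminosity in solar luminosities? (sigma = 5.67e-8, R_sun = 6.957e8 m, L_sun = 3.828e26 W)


R = 9.0 * 6.957e8 m = 6.2613e+09 m. L = 4*pi*R^2*sigma*T^4 = 4*pi*(6.2613e+09)^2 * 5.67e-8 * 4403^4 = 1.049824468e+28 W. L/L_sun = 1.049824468e+28 / 3.828e26 = 27.4249

27.4249 L_sun


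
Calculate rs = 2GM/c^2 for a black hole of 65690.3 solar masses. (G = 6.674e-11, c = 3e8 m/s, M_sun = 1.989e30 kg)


M = 65690.3 * 1.989e30 kg = 1.306580067e+35 kg. rs = 2GM/c^2 = 2 * 6.674e-11 * 1.306580067e+35 / (3e8)^2 = 1.938e+08

1.938e+08 m


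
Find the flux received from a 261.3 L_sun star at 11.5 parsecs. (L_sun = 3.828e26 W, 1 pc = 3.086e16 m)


F = L / (4*pi*d^2) = 1.000e+29 / (4*pi*(3.549e+17)^2) = 6.320e-08

6.320e-08 W/m^2


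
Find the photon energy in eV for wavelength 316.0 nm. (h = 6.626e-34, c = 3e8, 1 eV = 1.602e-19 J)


E = hc/lambda = 6.626e-34 * 3e8 / 3.160e-07 = 6.291e-19 J = 3.9267 eV

3.9267 eV


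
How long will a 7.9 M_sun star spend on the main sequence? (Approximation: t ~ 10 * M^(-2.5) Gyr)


t = 10 * M^(-2.5) = 10 * 7.9^(-2.5) = 0.057

0.057 Gyr


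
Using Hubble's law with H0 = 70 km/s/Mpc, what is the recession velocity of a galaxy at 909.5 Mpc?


v = H0 * d = 70 * 909.5 = 63665.0

63665.0 km/s


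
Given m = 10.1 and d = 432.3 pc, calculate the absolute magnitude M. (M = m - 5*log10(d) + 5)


M = m - 5*log10(d) + 5 = 10.1 - 5*log10(432.3) + 5 = 1.9211

1.9211


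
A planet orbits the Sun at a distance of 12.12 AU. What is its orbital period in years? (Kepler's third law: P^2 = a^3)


P = a^(3/2) = 12.12^1.5 = 42.1943

42.1943 years


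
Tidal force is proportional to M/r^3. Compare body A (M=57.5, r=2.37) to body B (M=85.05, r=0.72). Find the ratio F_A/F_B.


Ratio = (M1/r1^3) / (M2/r2^3) = (57.5/2.37^3) / (85.05/0.72^3) = 0.019

0.019


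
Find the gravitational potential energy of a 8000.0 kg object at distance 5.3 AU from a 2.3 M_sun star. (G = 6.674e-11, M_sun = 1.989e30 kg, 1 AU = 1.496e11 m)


M = 2.3 * 1.989e30 kg = 4.5747e+30 kg; r = 5.3 AU * 1.496e11 m/AU = 7.9288e+11 m. U = -GM*m/r = -(6.674e-11 * 4.5747e+30 * 8000.0) / 7.9288e+11 = -3.081e+12

-3.081e+12 J


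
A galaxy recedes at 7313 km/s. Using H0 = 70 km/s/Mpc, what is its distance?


d = v / H0 = 7313 / 70 = 104.4714

104.4714 Mpc


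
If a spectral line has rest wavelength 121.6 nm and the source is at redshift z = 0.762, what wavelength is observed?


lam_obs = lam_emit * (1 + z) = 121.6 * (1 + 0.762) = 214.2592

214.2592 nm


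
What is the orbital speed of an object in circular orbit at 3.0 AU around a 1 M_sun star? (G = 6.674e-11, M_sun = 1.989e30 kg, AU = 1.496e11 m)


v = sqrt(GM/r) = sqrt(6.674e-11 * 1.989e+30 / 4.488e+11) = 17198.2425

17198.2425 m/s


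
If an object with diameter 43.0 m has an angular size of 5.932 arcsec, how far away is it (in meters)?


D = size / theta_rad, theta_rad = 5.932 * pi/(180*3600) = 2.876e-05, D = 1.495e+06

1.495e+06 m


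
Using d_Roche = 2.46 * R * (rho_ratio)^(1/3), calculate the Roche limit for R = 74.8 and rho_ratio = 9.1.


d_Roche = 2.46 * 74.8 * 9.1^(1/3) = 384.1644

384.1644


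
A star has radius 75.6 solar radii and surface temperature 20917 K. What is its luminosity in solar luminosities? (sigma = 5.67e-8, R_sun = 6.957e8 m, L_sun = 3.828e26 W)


R = 75.6 * 6.957e8 m = 5.259492e+10 m. L = 4*pi*R^2*sigma*T^4 = 4*pi*(5.259492e+10)^2 * 5.67e-8 * 20917^4 = 3.772924427e+32 W. L/L_sun = 3.772924427e+32 / 3.828e26 = 985612.4418

985612.4418 L_sun


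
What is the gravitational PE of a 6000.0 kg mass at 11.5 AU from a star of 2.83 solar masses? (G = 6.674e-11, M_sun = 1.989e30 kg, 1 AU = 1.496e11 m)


M = 2.83 * 1.989e30 kg = 5.62887e+30 kg; r = 11.5 AU * 1.496e11 m/AU = 1.7204e+12 m. U = -GM*m/r = -(6.674e-11 * 5.62887e+30 * 6000.0) / 1.7204e+12 = -1.310e+12

-1.310e+12 J


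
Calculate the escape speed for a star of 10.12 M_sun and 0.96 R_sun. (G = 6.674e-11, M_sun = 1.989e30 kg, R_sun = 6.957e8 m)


M = 10.12 * 1.989e30 kg = 2.012868e+31 kg; R = 0.96 * 6.957e8 m = 6.67872e+08 m. v_esc = sqrt(2GM/R) = sqrt(2 * 6.674e-11 * 2.012868e+31 / 6.67872e+08) = 2.006e+06

2.006e+06 m/s


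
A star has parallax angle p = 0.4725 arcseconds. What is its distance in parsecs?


d = 1/p = 1/0.4725 = 2.1164

2.1164 pc


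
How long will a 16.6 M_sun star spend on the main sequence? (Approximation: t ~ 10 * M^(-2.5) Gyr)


t = 10 * M^(-2.5) = 10 * 16.6^(-2.5) = 0.0089

0.0089 Gyr


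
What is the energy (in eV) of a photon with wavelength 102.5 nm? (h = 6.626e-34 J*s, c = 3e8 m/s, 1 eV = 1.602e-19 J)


E = hc/lambda = 6.626e-34 * 3e8 / 1.025e-07 = 1.939e-18 J = 12.1056 eV

12.1056 eV


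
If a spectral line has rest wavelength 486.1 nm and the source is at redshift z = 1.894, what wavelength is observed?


lam_obs = lam_emit * (1 + z) = 486.1 * (1 + 1.894) = 1406.7734

1406.7734 nm


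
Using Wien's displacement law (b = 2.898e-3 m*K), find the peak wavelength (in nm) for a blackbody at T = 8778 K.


lam_max = b / T = 2.898e-3 / 8778 = 3.301e-07 m = 330.1435 nm

330.1435 nm


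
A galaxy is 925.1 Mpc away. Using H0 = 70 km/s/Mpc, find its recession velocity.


v = H0 * d = 70 * 925.1 = 64757.0

64757.0 km/s


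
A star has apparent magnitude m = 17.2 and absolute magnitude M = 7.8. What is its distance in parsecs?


d = 10^((m - M + 5)/5) = 10^((17.2 - 7.8 + 5)/5) = 758.5776

758.5776 pc


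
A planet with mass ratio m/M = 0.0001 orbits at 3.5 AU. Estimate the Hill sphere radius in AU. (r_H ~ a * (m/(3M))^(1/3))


r_H = a * (m/3M)^(1/3) = 3.5 * (0.0001/3)^(1/3) = 0.1126

0.1126 AU


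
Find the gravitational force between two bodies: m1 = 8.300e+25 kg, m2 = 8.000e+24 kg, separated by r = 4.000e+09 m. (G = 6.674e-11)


F = G*m1*m2/r^2 = 6.674e-11 * 8.300e+25 * 8.000e+24 / (4.000e+09)^2 = 6.674e-11 * 6.640e+50 / 1.600e+19 = 2.770e+21

2.770e+21 N


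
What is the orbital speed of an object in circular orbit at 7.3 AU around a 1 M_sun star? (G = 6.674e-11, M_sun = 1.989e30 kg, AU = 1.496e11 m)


v = sqrt(GM/r) = sqrt(6.674e-11 * 1.989e+30 / 1.092e+12) = 11025.1185

11025.1185 m/s


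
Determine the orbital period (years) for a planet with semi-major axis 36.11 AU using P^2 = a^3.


P = a^(3/2) = 36.11^1.5 = 216.9908

216.9908 years


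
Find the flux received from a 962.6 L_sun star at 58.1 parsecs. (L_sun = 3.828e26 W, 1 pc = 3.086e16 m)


F = L / (4*pi*d^2) = 3.685e+29 / (4*pi*(1.793e+18)^2) = 9.121e-09

9.121e-09 W/m^2


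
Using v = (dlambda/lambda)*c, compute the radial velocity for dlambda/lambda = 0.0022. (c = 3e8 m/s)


v = (dlambda/lambda) * c = 0.0022 * 3e8 = 660000.0

660000.0 m/s


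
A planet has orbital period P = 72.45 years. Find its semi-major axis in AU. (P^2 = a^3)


a = P^(2/3) = 72.45^(2/3) = 17.379

17.379 AU


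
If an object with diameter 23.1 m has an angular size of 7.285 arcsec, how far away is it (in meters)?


D = size / theta_rad, theta_rad = 7.285 * pi/(180*3600) = 3.532e-05, D = 654044.8901

654044.8901 m


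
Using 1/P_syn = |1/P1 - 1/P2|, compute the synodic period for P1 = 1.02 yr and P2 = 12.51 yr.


1/P_syn = |1/P1 - 1/P2| = |1/1.02 - 1/12.51| => P_syn = 1.1105

1.1105 years


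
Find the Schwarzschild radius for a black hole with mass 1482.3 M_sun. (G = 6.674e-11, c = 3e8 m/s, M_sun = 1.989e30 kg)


M = 1482.3 * 1.989e30 kg = 2.9482947e+33 kg. rs = 2GM/c^2 = 2 * 6.674e-11 * 2.9482947e+33 / (3e8)^2 = 4.373e+06

4.373e+06 m


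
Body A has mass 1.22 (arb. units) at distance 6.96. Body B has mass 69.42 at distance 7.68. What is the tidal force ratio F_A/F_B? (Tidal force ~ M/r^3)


Ratio = (M1/r1^3) / (M2/r2^3) = (1.22/6.96^3) / (69.42/7.68^3) = 0.0236

0.0236


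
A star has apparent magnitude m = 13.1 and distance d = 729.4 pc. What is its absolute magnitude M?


M = m - 5*log10(d) + 5 = 13.1 - 5*log10(729.4) + 5 = 3.7852

3.7852


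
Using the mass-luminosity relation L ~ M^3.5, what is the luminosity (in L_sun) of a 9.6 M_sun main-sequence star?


L/L_sun = (M/M_sun)^3.5 = 9.6^3.5 = 2741.2542

2741.2542 L_sun


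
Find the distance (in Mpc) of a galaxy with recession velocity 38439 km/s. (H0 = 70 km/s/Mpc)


d = v / H0 = 38439 / 70 = 549.1286

549.1286 Mpc


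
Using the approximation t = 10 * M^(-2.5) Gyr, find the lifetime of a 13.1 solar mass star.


t = 10 * M^(-2.5) = 10 * 13.1^(-2.5) = 0.0161

0.0161 Gyr


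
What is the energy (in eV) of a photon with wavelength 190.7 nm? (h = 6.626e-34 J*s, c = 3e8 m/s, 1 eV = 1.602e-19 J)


E = hc/lambda = 6.626e-34 * 3e8 / 1.907e-07 = 1.042e-18 J = 6.5067 eV

6.5067 eV


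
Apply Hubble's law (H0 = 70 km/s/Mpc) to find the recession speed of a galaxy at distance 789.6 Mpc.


v = H0 * d = 70 * 789.6 = 55272.0

55272.0 km/s


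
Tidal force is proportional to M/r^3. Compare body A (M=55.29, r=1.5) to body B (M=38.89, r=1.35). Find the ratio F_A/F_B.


Ratio = (M1/r1^3) / (M2/r2^3) = (55.29/1.5^3) / (38.89/1.35^3) = 1.0364

1.0364


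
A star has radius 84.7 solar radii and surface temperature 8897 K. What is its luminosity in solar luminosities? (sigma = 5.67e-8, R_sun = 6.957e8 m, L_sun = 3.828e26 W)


R = 84.7 * 6.957e8 m = 5.892579e+10 m. L = 4*pi*R^2*sigma*T^4 = 4*pi*(5.892579e+10)^2 * 5.67e-8 * 8897^4 = 1.550165662e+31 W. L/L_sun = 1.550165662e+31 / 3.828e26 = 40495.4457

40495.4457 L_sun


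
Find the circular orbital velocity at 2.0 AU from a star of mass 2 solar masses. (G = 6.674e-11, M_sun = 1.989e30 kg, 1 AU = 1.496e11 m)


v = sqrt(GM/r) = sqrt(6.674e-11 * 3.978e+30 / 2.992e+11) = 29788.2298

29788.2298 m/s


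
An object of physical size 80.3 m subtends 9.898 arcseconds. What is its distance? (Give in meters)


D = size / theta_rad, theta_rad = 9.898 * pi/(180*3600) = 4.799e-05, D = 1.673e+06

1.673e+06 m


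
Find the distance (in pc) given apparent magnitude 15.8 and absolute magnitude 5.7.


d = 10^((m - M + 5)/5) = 10^((15.8 - 5.7 + 5)/5) = 1047.1285

1047.1285 pc


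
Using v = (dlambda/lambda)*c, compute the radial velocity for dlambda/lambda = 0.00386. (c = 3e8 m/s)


v = (dlambda/lambda) * c = 0.00386 * 3e8 = 1.158e+06

1.158e+06 m/s


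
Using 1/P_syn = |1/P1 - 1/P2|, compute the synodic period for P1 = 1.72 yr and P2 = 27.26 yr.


1/P_syn = |1/P1 - 1/P2| = |1/1.72 - 1/27.26| => P_syn = 1.8358

1.8358 years


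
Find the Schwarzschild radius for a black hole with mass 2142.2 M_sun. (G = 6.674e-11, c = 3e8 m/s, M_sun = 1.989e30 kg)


M = 2142.2 * 1.989e30 kg = 4.2608358e+33 kg. rs = 2GM/c^2 = 2 * 6.674e-11 * 4.2608358e+33 / (3e8)^2 = 6.319e+06

6.319e+06 m


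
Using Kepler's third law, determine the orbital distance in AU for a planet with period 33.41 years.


a = P^(2/3) = 33.41^(2/3) = 10.3733

10.3733 AU


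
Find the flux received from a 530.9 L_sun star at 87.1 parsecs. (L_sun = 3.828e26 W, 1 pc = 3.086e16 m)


F = L / (4*pi*d^2) = 2.032e+29 / (4*pi*(2.688e+18)^2) = 2.238e-09

2.238e-09 W/m^2


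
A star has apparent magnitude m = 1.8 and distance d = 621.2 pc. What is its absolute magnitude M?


M = m - 5*log10(d) + 5 = 1.8 - 5*log10(621.2) + 5 = -7.1662

-7.1662


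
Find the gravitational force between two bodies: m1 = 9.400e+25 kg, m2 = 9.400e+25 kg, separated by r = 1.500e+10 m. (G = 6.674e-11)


F = G*m1*m2/r^2 = 6.674e-11 * 9.400e+25 * 9.400e+25 / (1.500e+10)^2 = 6.674e-11 * 8.836e+51 / 2.250e+20 = 2.621e+21

2.621e+21 N
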